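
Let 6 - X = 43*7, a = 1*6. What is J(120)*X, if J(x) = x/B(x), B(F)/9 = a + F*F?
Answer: -5900/21609 ≈ -0.27303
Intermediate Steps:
a = 6
X = -295 (X = 6 - 43*7 = 6 - 1*301 = 6 - 301 = -295)
B(F) = 54 + 9*F² (B(F) = 9*(6 + F*F) = 9*(6 + F²) = 54 + 9*F²)
J(x) = x/(54 + 9*x²)
J(120)*X = ((⅑)*120/(6 + 120²))*(-295) = ((⅑)*120/(6 + 14400))*(-295) = ((⅑)*120/14406)*(-295) = ((⅑)*120*(1/14406))*(-295) = (20/21609)*(-295) = -5900/21609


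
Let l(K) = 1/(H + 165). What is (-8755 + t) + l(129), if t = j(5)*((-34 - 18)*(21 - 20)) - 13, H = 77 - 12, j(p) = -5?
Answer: -1956839/230 ≈ -8508.0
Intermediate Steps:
H = 65
l(K) = 1/230 (l(K) = 1/(65 + 165) = 1/230)
t = 247 (t = -5*(-34 - 18)*(21 - 20) - 13 = -(-260) - 13 = -5*(-52) - 13 = 260 - 13 = 247)
(-8755 + t) + l(129) = (-8755 + 247) + 1/230 = -8508 + 1/230 = -1956839/230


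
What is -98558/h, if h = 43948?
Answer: -49279/21974 ≈ -2.2426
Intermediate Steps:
-98558/h = -98558/43948 = -98558*1/43948 = -49279/21974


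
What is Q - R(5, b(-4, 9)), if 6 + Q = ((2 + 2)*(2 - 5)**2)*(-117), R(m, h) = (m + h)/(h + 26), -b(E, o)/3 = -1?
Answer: -122330/29 ≈ -4218.3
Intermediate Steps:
b(E, o) = 3 (b(E, o) = -3*(-1) = 3)
R(m, h) = (h + m)/(26 + h)
Q = -4218 (Q = -6 + ((2 + 2)*(2 - 5)**2)*(-117) = -6 + (4*(-3)**2)*(-117) = -6 + (4*9)*(-117) = -6 + 36*(-117) = -6 - 4212 = -4218)
Q - R(5, b(-4, 9)) = -4218 - (3 + 5)/(26 + 3) = -4218 - 8/29 = -122330/29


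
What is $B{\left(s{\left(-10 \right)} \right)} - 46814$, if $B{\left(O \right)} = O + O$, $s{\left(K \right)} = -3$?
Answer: $-46820$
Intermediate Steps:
$B{\left(O \right)} = 2 O$
$B{\left(s{\left(-10 \right)} \right)} - 46814 = 2 \left(-3\right) - 46814 = -6 - 46814 = -46820$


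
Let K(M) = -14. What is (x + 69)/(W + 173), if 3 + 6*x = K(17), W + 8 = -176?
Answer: -397/66 ≈ -6.0152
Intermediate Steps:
W = -184 (W = -8 - 176 = -184)
x = -17/6 (x = -½ + (⅙)*(-14) = -½ - 7/3 = -17/6 ≈ -2.8333)
(x + 69)/(W + 173) = (-17/6 + 69)/(-184 + 173) = (397/6)/(-11) = (397/6)*(-1/11) = -397/66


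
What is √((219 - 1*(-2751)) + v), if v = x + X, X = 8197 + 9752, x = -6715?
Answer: 2*√3551 ≈ 119.18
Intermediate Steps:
X = 17949
v = 11234 (v = -6715 + 17949 = 11234)
√((219 - 1*(-2751)) + v) = √((219 - 1*(-2751)) + 11234) = √((219 + 2751) + 11234) = √(2970 + 11234) = √14204 = 2*√3551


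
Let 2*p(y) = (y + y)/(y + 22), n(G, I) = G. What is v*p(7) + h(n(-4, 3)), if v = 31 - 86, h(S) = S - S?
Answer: -385/29 ≈ -13.276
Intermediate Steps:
h(S) = 0
p(y) = y/(22 + y) (p(y) = ((y + y)/(y + 22))/2 = ((2*y)/(22 + y))/2 = (2*y/(22 + y))/2 = y/(22 + y))
v = -55
v*p(7) + h(n(-4, 3)) = -385/(22 + 7) + 0 = -385/29 + 0 = -385/29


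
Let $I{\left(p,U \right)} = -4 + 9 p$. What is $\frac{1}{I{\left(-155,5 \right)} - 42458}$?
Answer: $- \frac{1}{43857} \approx -2.2801 \cdot 10^{-5}$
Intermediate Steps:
$\frac{1}{I{\left(-155,5 \right)} - 42458} = \frac{1}{\left(-4 + 9 \left(-155\right)\right) - 42458} = \frac{1}{\left(-4 - 1395\right) - 42458} = \frac{1}{-1399 - 42458} = \frac{1}{-43857} = - \frac{1}{43857}$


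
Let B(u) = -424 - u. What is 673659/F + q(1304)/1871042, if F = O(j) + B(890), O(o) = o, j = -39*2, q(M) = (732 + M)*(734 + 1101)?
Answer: -209207281193/434081744 ≈ -481.95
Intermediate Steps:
q(M) = 1343220 + 1835*M (q(M) = (732 + M)*1835 = 1343220 + 1835*M)
j = -78
F = -1392 (F = -78 + (-424 - 1*890) = -78 + (-424 - 890) = -78 - 1314 = -1392)
673659/F + q(1304)/1871042 = 673659/(-1392) + (1343220 + 1835*1304)/1871042 = 673659*(-1/1392) + (1343220 + 2392840)*(1/1871042) = -224553/464 + 3736060*(1/1871042) = -224553/464 + 1868030/935521 = -209207281193/434081744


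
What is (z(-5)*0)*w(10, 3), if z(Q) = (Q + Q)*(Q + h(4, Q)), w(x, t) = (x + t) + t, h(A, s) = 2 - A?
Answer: 0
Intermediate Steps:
w(x, t) = x + 2*t (w(x, t) = (t + x) + t = x + 2*t)
z(Q) = 2*Q*(-2 + Q) (z(Q) = (Q + Q)*(Q + (2 - 1*4)) = (2*Q)*(Q + (2 - 4)) = (2*Q)*(Q - 2) = (2*Q)*(-2 + Q) = 2*Q*(-2 + Q))
(z(-5)*0)*w(10, 3) = ((2*(-5)*(-2 - 5))*0)*(10 + 2*3) = ((2*(-5)*(-7))*0)*(10 + 6) = (70*0)*16 = 0*16 = 0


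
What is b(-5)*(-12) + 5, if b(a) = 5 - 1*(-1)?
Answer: -67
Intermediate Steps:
b(a) = 6 (b(a) = 5 + 1 = 6)
b(-5)*(-12) + 5 = 6*(-12) + 5 = -72 + 5 = -67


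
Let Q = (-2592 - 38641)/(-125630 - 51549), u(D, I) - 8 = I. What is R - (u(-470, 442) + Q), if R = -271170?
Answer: -48125401213/177179 ≈ -2.7162e+5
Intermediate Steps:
u(D, I) = 8 + I
Q = 41233/177179 (Q = -41233/(-177179) = -41233*(-1/177179) = 41233/177179 ≈ 0.23272)
R - (u(-470, 442) + Q) = -271170 - ((8 + 442) + 41233/177179) = -271170 - (450 + 41233/177179) = -271170 - 1*79771783/177179 = -271170 - 79771783/177179 = -48125401213/177179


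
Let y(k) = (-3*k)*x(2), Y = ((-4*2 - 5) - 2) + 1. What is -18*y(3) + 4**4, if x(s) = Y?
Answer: -2012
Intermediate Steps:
Y = -14 (Y = ((-8 - 5) - 2) + 1 = (-13 - 2) + 1 = -15 + 1 = -14)
x(s) = -14
y(k) = 42*k (y(k) = -3*k*(-14) = 42*k)
-18*y(3) + 4**4 = -756*3 + 4**4 = -18*126 + 256 = -2268 + 256 = -2012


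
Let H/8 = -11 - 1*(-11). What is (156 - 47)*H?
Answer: 0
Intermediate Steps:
H = 0 (H = 8*(-11 - 1*(-11)) = 8*(-11 + 11) = 8*0 = 0)
(156 - 47)*H = (156 - 47)*0 = 109*0 = 0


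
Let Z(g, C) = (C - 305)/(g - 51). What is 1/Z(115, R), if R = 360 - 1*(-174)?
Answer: 64/229 ≈ 0.27948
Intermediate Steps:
R = 534 (R = 360 + 174 = 534)
Z(g, C) = (-305 + C)/(-51 + g)
1/Z(115, R) = 1/((-305 + 534)/(-51 + 115)) = 1/(229/64) = 64/229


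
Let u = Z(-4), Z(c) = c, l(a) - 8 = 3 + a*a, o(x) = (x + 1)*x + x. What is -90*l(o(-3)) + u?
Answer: -1804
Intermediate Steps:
o(x) = x + x*(1 + x) (o(x) = (1 + x)*x + x = x*(1 + x) + x = x + x*(1 + x))
l(a) = 11 + a² (l(a) = 8 + (3 + a*a) = 8 + (3 + a²) = 11 + a²)
u = -4
-90*l(o(-3)) + u = -90*(11 + (-3*(2 - 3))²) - 4 = -90*(11 + (-3*(-1))²) - 4 = -90*(11 + 3²) - 4 = -90*(11 + 9) - 4 = -90*20 - 4 = -1800 - 4 = -1804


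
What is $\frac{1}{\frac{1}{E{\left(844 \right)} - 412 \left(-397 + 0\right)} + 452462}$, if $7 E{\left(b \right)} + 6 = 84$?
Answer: $\frac{1145026}{518080754019} \approx 2.2101 \cdot 10^{-6}$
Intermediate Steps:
$E{\left(b \right)} = \frac{78}{7}$ ($E{\left(b \right)} = - \frac{6}{7} + \frac{1}{7} \cdot 84 = - \frac{6}{7} + 12 = \frac{78}{7}$)
$\frac{1}{\frac{1}{E{\left(844 \right)} - 412 \left(-397 + 0\right)} + 452462} = \frac{1}{\frac{1}{\frac{78}{7} - 412 \left(-397 + 0\right)} + 452462} = \frac{1}{\frac{1}{\frac{78}{7} - -163564} + 452462} = \frac{1}{\frac{1}{\frac{78}{7} + 163564} + 452462} = \frac{1}{\frac{1}{\frac{1145026}{7}} + 452462} = \frac{1}{\frac{7}{1145026} + 452462} = \frac{1}{\frac{518080754019}{1145026}} = \frac{1145026}{518080754019}$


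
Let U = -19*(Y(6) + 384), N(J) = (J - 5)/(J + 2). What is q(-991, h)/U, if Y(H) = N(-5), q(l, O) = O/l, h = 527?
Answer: 1581/21879298 ≈ 7.2260e-5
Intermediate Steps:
N(J) = (-5 + J)/(2 + J)
Y(H) = 10/3 (Y(H) = (-5 - 5)/(2 - 5) = -10/(-3) = -⅓*(-10) = 10/3)
U = -22078/3 (U = -19*(10/3 + 384) = -19*1162/3 = -22078/3 ≈ -7359.3)
q(-991, h)/U = (527/(-991))/(-22078/3) = (527*(-1/991))*(-3/22078) = -527/991*(-3/22078) = 1581/21879298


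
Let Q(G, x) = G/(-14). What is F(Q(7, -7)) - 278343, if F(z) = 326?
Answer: -278017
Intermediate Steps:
Q(G, x) = -G/14 (Q(G, x) = G*(-1/14) = -G/14)
F(Q(7, -7)) - 278343 = 326 - 278343 = -278017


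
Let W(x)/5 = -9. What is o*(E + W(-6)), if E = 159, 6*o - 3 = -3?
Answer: 0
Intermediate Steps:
o = 0 (o = 1/2 + (1/6)*(-3) = 1/2 - 1/2 = 0)
W(x) = -45 (W(x) = 5*(-9) = -45)
o*(E + W(-6)) = 0*(159 - 45) = 0*114 = 0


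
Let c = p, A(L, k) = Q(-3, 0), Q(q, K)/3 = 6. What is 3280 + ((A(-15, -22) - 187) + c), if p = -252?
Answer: 2859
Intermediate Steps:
Q(q, K) = 18 (Q(q, K) = 3*6 = 18)
A(L, k) = 18
c = -252
3280 + ((A(-15, -22) - 187) + c) = 3280 + ((18 - 187) - 252) = 3280 + (-169 - 252) = 3280 - 421 = 2859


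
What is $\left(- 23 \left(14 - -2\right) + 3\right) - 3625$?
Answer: $-3990$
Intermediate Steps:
$\left(- 23 \left(14 - -2\right) + 3\right) - 3625 = \left(- 23 \left(14 + 2\right) + 3\right) - 3625 = \left(\left(-23\right) 16 + 3\right) - 3625 = \left(-368 + 3\right) - 3625 = -365 - 3625 = -3990$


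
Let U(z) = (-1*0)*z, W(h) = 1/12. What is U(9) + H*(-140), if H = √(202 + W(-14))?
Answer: -350*√291/3 ≈ -1990.2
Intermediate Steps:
W(h) = 1/12
H = 5*√291/6 (H = √(202 + 1/12) = √(2425/12) = 5*√291/6 ≈ 14.216)
U(z) = 0 (U(z) = 0*z = 0)
U(9) + H*(-140) = 0 + (5*√291/6)*(-140) = 0 - 350*√291/3 = -350*√291/3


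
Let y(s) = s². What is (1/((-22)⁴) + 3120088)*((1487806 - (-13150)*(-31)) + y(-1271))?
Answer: 1970210053458368813/234256 ≈ 8.4105e+12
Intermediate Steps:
(1/((-22)⁴) + 3120088)*((1487806 - (-13150)*(-31)) + y(-1271)) = (1/((-22)⁴) + 3120088)*((1487806 - (-13150)*(-31)) + (-1271)²) = (1/234256 + 3120088)*((1487806 - 1*407650) + 1615441) = (1/234256 + 3120088)*((1487806 - 407650) + 1615441) = 730899334529*(1080156 + 1615441)/234256 = (730899334529/234256)*2695597 = 1970210053458368813/234256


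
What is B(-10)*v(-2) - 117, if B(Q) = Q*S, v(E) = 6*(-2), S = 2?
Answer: 123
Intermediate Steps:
v(E) = -12
B(Q) = 2*Q (B(Q) = Q*2 = 2*Q)
B(-10)*v(-2) - 117 = (2*(-10))*(-12) - 117 = -20*(-12) - 117 = 240 - 117 = 123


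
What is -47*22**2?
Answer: -22748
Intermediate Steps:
-47*22**2 = -47*484 = -22748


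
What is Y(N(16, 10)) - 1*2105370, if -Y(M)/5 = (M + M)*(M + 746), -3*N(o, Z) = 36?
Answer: -2017290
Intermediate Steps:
N(o, Z) = -12 (N(o, Z) = -1/3*36 = -12)
Y(M) = -10*M*(746 + M) (Y(M) = -5*(M + M)*(M + 746) = -5*2*M*(746 + M) = -10*M*(746 + M))
Y(N(16, 10)) - 1*2105370 = -10*(-12)*(746 - 12) - 1*2105370 = -10*(-12)*734 - 2105370 = 88080 - 2105370 = -2017290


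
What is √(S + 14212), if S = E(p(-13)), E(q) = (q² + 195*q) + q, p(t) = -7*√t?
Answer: √(13575 - 1372*I*√13) ≈ 118.37 - 20.895*I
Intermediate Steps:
E(q) = q² + 196*q
S = -7*I*√13*(196 - 7*I*√13) (S = (-7*I*√13)*(196 - 7*I*√13) = -7*I*√13*(196 - 7*I*√13) ≈ -637.0 - 4946.8*I)
√(S + 14212) = √((-637 - 1372*I*√13) + 14212) = √(13575 - 1372*I*√13)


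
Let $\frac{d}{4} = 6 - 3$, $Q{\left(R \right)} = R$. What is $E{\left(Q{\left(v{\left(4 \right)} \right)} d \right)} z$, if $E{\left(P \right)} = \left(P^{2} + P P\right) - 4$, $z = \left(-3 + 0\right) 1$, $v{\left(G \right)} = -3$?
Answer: $-7764$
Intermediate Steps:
$d = 12$ ($d = 4 \left(6 - 3\right) = 4 \cdot 3 = 12$)
$z = -3$ ($z = \left(-3\right) 1 = -3$)
$E{\left(P \right)} = -4 + 2 P^{2}$ ($E{\left(P \right)} = \left(P^{2} + P^{2}\right) - 4 = 2 P^{2} - 4 = -4 + 2 P^{2}$)
$E{\left(Q{\left(v{\left(4 \right)} \right)} d \right)} z = \left(-4 + 2 \left(\left(-3\right) 12\right)^{2}\right) \left(-3\right) = \left(-4 + 2 \left(-36\right)^{2}\right) \left(-3\right) = \left(-4 + 2 \cdot 1296\right) \left(-3\right) = \left(-4 + 2592\right) \left(-3\right) = 2588 \left(-3\right) = -7764$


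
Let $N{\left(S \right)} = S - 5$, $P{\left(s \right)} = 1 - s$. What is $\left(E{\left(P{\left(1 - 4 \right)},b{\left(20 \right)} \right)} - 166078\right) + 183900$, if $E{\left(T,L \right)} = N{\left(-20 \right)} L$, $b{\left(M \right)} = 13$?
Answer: $17497$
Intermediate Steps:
$N{\left(S \right)} = -5 + S$ ($N{\left(S \right)} = S - 5 = -5 + S$)
$E{\left(T,L \right)} = - 25 L$ ($E{\left(T,L \right)} = \left(-5 - 20\right) L = - 25 L$)
$\left(E{\left(P{\left(1 - 4 \right)},b{\left(20 \right)} \right)} - 166078\right) + 183900 = \left(\left(-25\right) 13 - 166078\right) + 183900 = \left(-325 - 166078\right) + 183900 = -166403 + 183900 = 17497$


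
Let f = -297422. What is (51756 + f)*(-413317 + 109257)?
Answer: 74697203960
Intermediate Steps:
(51756 + f)*(-413317 + 109257) = (51756 - 297422)*(-413317 + 109257) = -245666*(-304060) = 74697203960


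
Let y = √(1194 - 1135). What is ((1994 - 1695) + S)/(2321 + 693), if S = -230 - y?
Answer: 69/3014 - √59/3014 ≈ 0.020345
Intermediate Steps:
y = √59 ≈ 7.6811
S = -230 - √59 ≈ -237.68
((1994 - 1695) + S)/(2321 + 693) = ((1994 - 1695) + (-230 - √59))/(2321 + 693) = (299 + (-230 - √59))/3014 = (69 - √59)*(1/3014) = 69/3014 - √59/3014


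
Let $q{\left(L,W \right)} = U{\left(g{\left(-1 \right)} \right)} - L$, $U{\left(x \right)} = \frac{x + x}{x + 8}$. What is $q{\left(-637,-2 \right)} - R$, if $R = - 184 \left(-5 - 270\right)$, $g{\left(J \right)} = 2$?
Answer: $- \frac{249813}{5} \approx -49963.0$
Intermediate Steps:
$R = 50600$ ($R = \left(-184\right) \left(-275\right) = 50600$)
$U{\left(x \right)} = \frac{2 x}{8 + x}$
$q{\left(L,W \right)} = \frac{2}{5} - L$ ($q{\left(L,W \right)} = 2 \cdot 2 \frac{1}{8 + 2} - L = 2 \cdot 2 \cdot \frac{1}{10} - L = \frac{2}{5} - L$)
$q{\left(-637,-2 \right)} - R = \left(\frac{2}{5} - -637\right) - 50600 = \left(\frac{2}{5} + 637\right) - 50600 = \frac{3187}{5} - 50600 = - \frac{249813}{5}$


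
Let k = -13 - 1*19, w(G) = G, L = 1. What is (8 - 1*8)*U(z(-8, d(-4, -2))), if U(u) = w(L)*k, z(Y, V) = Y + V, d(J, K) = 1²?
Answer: 0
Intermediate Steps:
d(J, K) = 1
z(Y, V) = V + Y
k = -32 (k = -13 - 19 = -32)
U(u) = -32 (U(u) = 1*(-32) = -32)
(8 - 1*8)*U(z(-8, d(-4, -2))) = (8 - 1*8)*(-32) = (8 - 8)*(-32) = 0*(-32) = 0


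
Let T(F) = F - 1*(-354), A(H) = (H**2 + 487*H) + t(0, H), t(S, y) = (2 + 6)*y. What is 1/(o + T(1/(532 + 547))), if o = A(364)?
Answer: 1079/337759371 ≈ 3.1946e-6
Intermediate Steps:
t(S, y) = 8*y
A(H) = H**2 + 495*H (A(H) = (H**2 + 487*H) + 8*H = H**2 + 495*H)
o = 312676 (o = 364*(495 + 364) = 364*859 = 312676)
T(F) = 354 + F (T(F) = F + 354 = 354 + F)
1/(o + T(1/(532 + 547))) = 1/(312676 + (354 + 1/(532 + 547))) = 1/(312676 + (354 + 1/1079)) = 1/(312676 + 381967/1079) = 1/(337759371/1079) = 1079/337759371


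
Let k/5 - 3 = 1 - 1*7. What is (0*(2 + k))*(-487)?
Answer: 0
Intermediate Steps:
k = -15 (k = 15 + 5*(1 - 1*7) = 15 + 5*(1 - 7) = 15 + 5*(-6) = 15 - 30 = -15)
(0*(2 + k))*(-487) = (0*(2 - 15))*(-487) = (0*(-13))*(-487) = 0*(-487) = 0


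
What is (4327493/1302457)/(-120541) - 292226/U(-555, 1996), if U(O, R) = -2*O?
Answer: -619990968929308/2354992038555 ≈ -263.27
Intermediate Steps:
(4327493/1302457)/(-120541) - 292226/U(-555, 1996) = (4327493/1302457)/(-120541) - 292226/((-2*(-555))) = (4327493*(1/1302457))*(-1/120541) - 292226/1110 = (4327493/1302457)*(-1/120541) - 292226*1/1110 = -4327493/156999469237 - 3949/15 = -619990968929308/2354992038555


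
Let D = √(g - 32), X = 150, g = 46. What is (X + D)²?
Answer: (150 + √14)² ≈ 23637.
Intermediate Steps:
D = √14 (D = √(46 - 32) = √14 ≈ 3.7417)
(X + D)² = (150 + √14)²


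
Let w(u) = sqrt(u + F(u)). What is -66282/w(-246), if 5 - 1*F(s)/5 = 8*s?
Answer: -66282*sqrt(9619)/9619 ≈ -675.82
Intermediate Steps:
F(s) = 25 - 40*s
w(u) = sqrt(25 - 39*u) (w(u) = sqrt(u + (25 - 40*u)) = sqrt(25 - 39*u))
-66282/w(-246) = -66282/sqrt(25 - 39*(-246)) = -66282/sqrt(25 + 9594) = -66282*sqrt(9619)/9619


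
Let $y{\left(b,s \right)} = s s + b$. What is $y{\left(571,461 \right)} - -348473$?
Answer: $561565$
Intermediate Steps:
$y{\left(b,s \right)} = b + s^{2}$ ($y{\left(b,s \right)} = s^{2} + b = b + s^{2}$)
$y{\left(571,461 \right)} - -348473 = \left(571 + 461^{2}\right) - -348473 = \left(571 + 212521\right) + 348473 = 213092 + 348473 = 561565$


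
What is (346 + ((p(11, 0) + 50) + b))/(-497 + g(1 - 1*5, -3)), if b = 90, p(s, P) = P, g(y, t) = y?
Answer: -162/167 ≈ -0.97006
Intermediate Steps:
(346 + ((p(11, 0) + 50) + b))/(-497 + g(1 - 1*5, -3)) = (346 + ((0 + 50) + 90))/(-497 + (1 - 1*5)) = (346 + (50 + 90))/(-497 + (1 - 5)) = (346 + 140)/(-497 - 4) = 486/(-501) = 486*(-1/501) = -162/167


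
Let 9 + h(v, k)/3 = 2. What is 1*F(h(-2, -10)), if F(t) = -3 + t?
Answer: -24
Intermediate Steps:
h(v, k) = -21 (h(v, k) = -27 + 3*2 = -27 + 6 = -21)
1*F(h(-2, -10)) = 1*(-3 - 21) = 1*(-24) = -24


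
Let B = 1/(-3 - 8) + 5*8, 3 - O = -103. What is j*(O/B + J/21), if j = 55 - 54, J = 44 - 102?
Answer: -976/9219 ≈ -0.10587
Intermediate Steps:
O = 106 (O = 3 - 1*(-103) = 3 + 103 = 106)
J = -58
B = 439/11 (B = 1/(-11) + 40 = -1/11 + 40 = 439/11 ≈ 39.909)
j = 1
j*(O/B + J/21) = 1*(106/(439/11) - 58/21) = 1*(106*(11/439) - 58*1/21) = 1*(1166/439 - 58/21) = 1*(-976/9219) = -976/9219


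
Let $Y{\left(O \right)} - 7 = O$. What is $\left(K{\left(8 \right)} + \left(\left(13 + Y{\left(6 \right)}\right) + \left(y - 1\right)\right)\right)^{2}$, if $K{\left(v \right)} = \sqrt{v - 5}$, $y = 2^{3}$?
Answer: $\left(33 + \sqrt{3}\right)^{2} \approx 1206.3$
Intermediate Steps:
$y = 8$
$Y{\left(O \right)} = 7 + O$
$K{\left(v \right)} = \sqrt{-5 + v}$
$\left(K{\left(8 \right)} + \left(\left(13 + Y{\left(6 \right)}\right) + \left(y - 1\right)\right)\right)^{2} = \left(\sqrt{-5 + 8} + \left(\left(13 + \left(7 + 6\right)\right) + \left(8 - 1\right)\right)\right)^{2} = \left(\sqrt{3} + \left(\left(13 + 13\right) + \left(8 - 1\right)\right)\right)^{2} = \left(\sqrt{3} + \left(26 + 7\right)\right)^{2} = \left(\sqrt{3} + 33\right)^{2} = \left(33 + \sqrt{3}\right)^{2}$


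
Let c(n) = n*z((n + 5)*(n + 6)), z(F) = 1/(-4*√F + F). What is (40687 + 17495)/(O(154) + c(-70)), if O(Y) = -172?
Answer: -1232380403904/3643570979 + 930912*√65/3643570979 ≈ -338.23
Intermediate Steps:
z(F) = 1/(F - 4*√F)
c(n) = n/(-4*√((5 + n)*(6 + n)) + (5 + n)*(6 + n)) (c(n) = n/((n + 5)*(n + 6) - 4*√((n + 5)*(n + 6))) = n/((5 + n)*(6 + n) - 4*√((5 + n)*(6 + n))) = n/(-4*√((5 + n)*(6 + n)) + (5 + n)*(6 + n)))
(40687 + 17495)/(O(154) + c(-70)) = (40687 + 17495)/(-172 - 70/(30 + (-70)² - 4*√(30 + (-70)² + 11*(-70)) + 11*(-70))) = 58182/(-172 - 70/(30 + 4900 - 4*√(30 + 4900 - 770) - 770)) = 58182/(-172 - 70/(30 + 4900 - 32*√65 - 770)) = 58182/(-172 - 70/(4160 - 32*√65))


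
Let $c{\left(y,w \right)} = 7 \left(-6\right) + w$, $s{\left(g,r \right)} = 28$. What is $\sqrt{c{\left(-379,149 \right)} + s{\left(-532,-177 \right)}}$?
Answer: $3 \sqrt{15} \approx 11.619$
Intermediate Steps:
$c{\left(y,w \right)} = -42 + w$
$\sqrt{c{\left(-379,149 \right)} + s{\left(-532,-177 \right)}} = \sqrt{\left(-42 + 149\right) + 28} = \sqrt{107 + 28} = \sqrt{135} = 3 \sqrt{15}$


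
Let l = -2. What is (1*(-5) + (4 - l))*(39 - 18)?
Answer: 21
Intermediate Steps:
(1*(-5) + (4 - l))*(39 - 18) = (1*(-5) + (4 - 1*(-2)))*(39 - 18) = (-5 + (4 + 2))*21 = (-5 + 6)*21 = 1*21 = 21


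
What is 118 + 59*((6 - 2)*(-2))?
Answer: -354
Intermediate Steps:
118 + 59*((6 - 2)*(-2)) = 118 + 59*(4*(-2)) = 118 + 59*(-8) = 118 - 472 = -354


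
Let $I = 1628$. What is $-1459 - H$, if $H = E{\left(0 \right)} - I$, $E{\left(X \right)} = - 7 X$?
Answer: $169$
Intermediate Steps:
$H = -1628$ ($H = \left(-7\right) 0 - 1628 = 0 - 1628 = -1628$)
$-1459 - H = -1459 - -1628 = -1459 + 1628 = 169$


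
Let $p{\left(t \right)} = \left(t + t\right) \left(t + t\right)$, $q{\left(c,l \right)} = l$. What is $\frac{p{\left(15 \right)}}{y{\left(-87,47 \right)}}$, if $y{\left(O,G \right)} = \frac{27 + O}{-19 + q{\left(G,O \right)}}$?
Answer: $1590$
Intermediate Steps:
$p{\left(t \right)} = 4 t^{2}$ ($p{\left(t \right)} = 2 t 2 t = 4 t^{2}$)
$y{\left(O,G \right)} = \frac{27 + O}{-19 + O}$
$\frac{p{\left(15 \right)}}{y{\left(-87,47 \right)}} = \frac{4 \cdot 15^{2}}{\frac{1}{-19 - 87} \left(27 - 87\right)} = \frac{4 \cdot 225}{\frac{1}{-106} \left(-60\right)} = \frac{900}{\left(- \frac{1}{106}\right) \left(-60\right)} = \frac{900}{\frac{30}{53}} = 900 \cdot \frac{53}{30} = 1590$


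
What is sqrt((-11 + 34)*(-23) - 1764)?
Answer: I*sqrt(2293) ≈ 47.885*I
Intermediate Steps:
sqrt((-11 + 34)*(-23) - 1764) = sqrt(23*(-23) - 1764) = sqrt(-529 - 1764) = sqrt(-2293) = I*sqrt(2293)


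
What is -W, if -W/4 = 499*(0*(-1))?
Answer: 0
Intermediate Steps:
W = 0 (W = -1996*0*(-1) = -1996*0 = -4*0 = 0)
-W = -1*0 = 0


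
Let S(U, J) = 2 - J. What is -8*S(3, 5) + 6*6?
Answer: 60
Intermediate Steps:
-8*S(3, 5) + 6*6 = -8*(2 - 1*5) + 6*6 = -8*(2 - 5) + 36 = -8*(-3) + 36 = 24 + 36 = 60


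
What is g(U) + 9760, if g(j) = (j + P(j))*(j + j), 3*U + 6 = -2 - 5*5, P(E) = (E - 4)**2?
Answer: 5052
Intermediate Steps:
P(E) = (-4 + E)**2
U = -11 (U = -2 + (-2 - 5*5)/3 = -2 + (-2 - 25)/3 = -2 + (1/3)*(-27) = -2 - 9 = -11)
g(j) = 2*j*(j + (-4 + j)**2) (g(j) = (j + (-4 + j)**2)*(j + j) = (j + (-4 + j)**2)*(2*j) = 2*j*(j + (-4 + j)**2))
g(U) + 9760 = 2*(-11)*(-11 + (-4 - 11)**2) + 9760 = 2*(-11)*(-11 + (-15)**2) + 9760 = 2*(-11)*(-11 + 225) + 9760 = 2*(-11)*214 + 9760 = -4708 + 9760 = 5052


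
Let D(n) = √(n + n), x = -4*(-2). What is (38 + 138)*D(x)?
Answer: 704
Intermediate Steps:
x = 8
D(n) = √2*√n (D(n) = √(2*n) = √2*√n)
(38 + 138)*D(x) = (38 + 138)*(√2*√8) = 176*(√2*(2*√2)) = 176*4 = 704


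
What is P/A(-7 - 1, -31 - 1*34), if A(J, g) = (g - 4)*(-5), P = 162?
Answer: 54/115 ≈ 0.46957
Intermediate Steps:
A(J, g) = 20 - 5*g (A(J, g) = (-4 + g)*(-5) = 20 - 5*g)
P/A(-7 - 1, -31 - 1*34) = 162/(20 - 5*(-31 - 1*34)) = 162/(20 - 5*(-31 - 34)) = 162/(20 - 5*(-65)) = 162/(20 + 325) = 162/345 = 162*(1/345) = 54/115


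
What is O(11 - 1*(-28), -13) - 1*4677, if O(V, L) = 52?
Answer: -4625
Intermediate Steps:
O(11 - 1*(-28), -13) - 1*4677 = 52 - 1*4677 = 52 - 4677 = -4625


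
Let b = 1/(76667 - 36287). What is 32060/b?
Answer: 1294582800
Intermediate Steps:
b = 1/40380 ≈ 2.4765e-5
32060/b = 32060/(1/40380) = 32060*40380 = 1294582800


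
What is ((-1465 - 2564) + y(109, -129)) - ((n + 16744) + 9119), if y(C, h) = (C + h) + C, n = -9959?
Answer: -19844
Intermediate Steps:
y(C, h) = h + 2*C
((-1465 - 2564) + y(109, -129)) - ((n + 16744) + 9119) = ((-1465 - 2564) + (-129 + 2*109)) - ((-9959 + 16744) + 9119) = (-4029 + (-129 + 218)) - (6785 + 9119) = (-4029 + 89) - 1*15904 = -3940 - 15904 = -19844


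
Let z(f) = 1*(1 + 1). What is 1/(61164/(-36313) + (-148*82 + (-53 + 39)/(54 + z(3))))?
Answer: -145252/1763059241 ≈ -8.2386e-5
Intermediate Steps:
z(f) = 2 (z(f) = 1*2 = 2)
1/(61164/(-36313) + (-148*82 + (-53 + 39)/(54 + z(3)))) = 1/(61164/(-36313) + (-148*82 + (-53 + 39)/(54 + 2))) = 1/(61164*(-1/36313) + (-12136 - 14/56)) = 1/(-61164/36313 + (-12136 - 14*1/56)) = 1/(-61164/36313 + (-12136 - ¼)) = 1/(-61164/36313 - 48545/4) = 1/(-1763059241/145252) = -145252/1763059241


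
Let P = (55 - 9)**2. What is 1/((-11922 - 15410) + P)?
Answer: -1/25216 ≈ -3.9657e-5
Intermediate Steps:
P = 2116 (P = 46**2 = 2116)
1/((-11922 - 15410) + P) = 1/((-11922 - 15410) + 2116) = 1/(-27332 + 2116) = 1/(-25216) = -1/25216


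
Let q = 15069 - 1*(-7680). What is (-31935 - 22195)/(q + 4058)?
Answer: -54130/26807 ≈ -2.0192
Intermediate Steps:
q = 22749 (q = 15069 + 7680 = 22749)
(-31935 - 22195)/(q + 4058) = (-31935 - 22195)/(22749 + 4058) = -54130/26807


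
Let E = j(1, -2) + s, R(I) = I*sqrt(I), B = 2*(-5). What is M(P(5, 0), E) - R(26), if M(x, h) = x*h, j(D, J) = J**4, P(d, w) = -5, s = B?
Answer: -30 - 26*sqrt(26) ≈ -162.57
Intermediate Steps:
B = -10
R(I) = I**(3/2)
s = -10
E = 6 (E = (-2)**4 - 10 = 16 - 10 = 6)
M(x, h) = h*x
M(P(5, 0), E) - R(26) = 6*(-5) - 26**(3/2) = -30 - 26*sqrt(26)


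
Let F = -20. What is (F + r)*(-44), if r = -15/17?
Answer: 15620/17 ≈ 918.82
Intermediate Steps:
r = -15/17 (r = -15*1/17 = -15/17 ≈ -0.88235)
(F + r)*(-44) = (-20 - 15/17)*(-44) = -355/17*(-44) = 15620/17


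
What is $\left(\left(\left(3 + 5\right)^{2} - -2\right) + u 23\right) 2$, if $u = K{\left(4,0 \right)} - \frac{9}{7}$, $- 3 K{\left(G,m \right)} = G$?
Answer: $\frac{242}{21} \approx 11.524$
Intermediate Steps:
$K{\left(G,m \right)} = - \frac{G}{3}$
$u = - \frac{55}{21}$ ($u = \left(- \frac{1}{3}\right) 4 - \frac{9}{7} = - \frac{4}{3} - 9 \cdot \frac{1}{7} = - \frac{4}{3} - \frac{9}{7} = - \frac{55}{21} \approx -2.619$)
$\left(\left(\left(3 + 5\right)^{2} - -2\right) + u 23\right) 2 = \left(\left(\left(3 + 5\right)^{2} - -2\right) - \frac{1265}{21}\right) 2 = \left(\left(8^{2} + 2\right) - \frac{1265}{21}\right) 2 = \left(\left(64 + 2\right) - \frac{1265}{21}\right) 2 = \left(66 - \frac{1265}{21}\right) 2 = \frac{121}{21} \cdot 2 = \frac{242}{21}$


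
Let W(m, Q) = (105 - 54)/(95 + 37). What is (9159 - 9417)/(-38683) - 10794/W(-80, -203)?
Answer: -18371944902/657611 ≈ -27937.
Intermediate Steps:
W(m, Q) = 17/44 (W(m, Q) = 51/132 = 51*(1/132) = 17/44)
(9159 - 9417)/(-38683) - 10794/W(-80, -203) = (9159 - 9417)/(-38683) - 10794/17/44 = -258*(-1/38683) - 10794*44/17 = 258/38683 - 474936/17 = -18371944902/657611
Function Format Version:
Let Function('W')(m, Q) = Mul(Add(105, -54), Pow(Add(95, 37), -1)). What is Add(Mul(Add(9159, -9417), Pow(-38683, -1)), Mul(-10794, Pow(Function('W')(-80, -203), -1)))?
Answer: Rational(-18371944902, 657611) ≈ -27937.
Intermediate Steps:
Function('W')(m, Q) = Rational(17, 44) (Function('W')(m, Q) = Mul(51, Pow(132, -1)) = Mul(51, Rational(1, 132)) = Rational(17, 44))
Add(Mul(Add(9159, -9417), Pow(-38683, -1)), Mul(-10794, Pow(Function('W')(-80, -203), -1))) = Add(Mul(Add(9159, -9417), Pow(-38683, -1)), Mul(-10794, Pow(Rational(17, 44), -1))) = Add(Mul(-258, Rational(-1, 38683)), Mul(-10794, Rational(44, 17))) = Add(Rational(258, 38683), Rational(-474936, 17)) = Rational(-18371944902, 657611)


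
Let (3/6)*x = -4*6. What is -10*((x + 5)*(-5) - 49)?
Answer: -1660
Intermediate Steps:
x = -48 (x = 2*(-4*6) = 2*(-24) = -48)
-10*((x + 5)*(-5) - 49) = -10*((-48 + 5)*(-5) - 49) = -10*(-43*(-5) - 49) = -10*(215 - 49) = -10*166 = -1660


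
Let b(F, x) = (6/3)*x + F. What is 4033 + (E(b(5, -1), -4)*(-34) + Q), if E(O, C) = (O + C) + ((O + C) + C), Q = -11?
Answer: 4226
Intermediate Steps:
b(F, x) = F + 2*x (b(F, x) = (6*(⅓))*x + F = 2*x + F = F + 2*x)
E(O, C) = 2*O + 3*C (E(O, C) = (C + O) + ((C + O) + C) = (C + O) + (O + 2*C) = 2*O + 3*C)
4033 + (E(b(5, -1), -4)*(-34) + Q) = 4033 + ((2*(5 + 2*(-1)) + 3*(-4))*(-34) - 11) = 4033 + ((2*(5 - 2) - 12)*(-34) - 11) = 4033 + ((2*3 - 12)*(-34) - 11) = 4033 + ((6 - 12)*(-34) - 11) = 4033 + (-6*(-34) - 11) = 4033 + (204 - 11) = 4033 + 193 = 4226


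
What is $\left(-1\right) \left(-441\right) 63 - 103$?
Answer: $27680$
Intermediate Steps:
$\left(-1\right) \left(-441\right) 63 - 103 = 441 \cdot 63 - 103 = 27783 - 103 = 27680$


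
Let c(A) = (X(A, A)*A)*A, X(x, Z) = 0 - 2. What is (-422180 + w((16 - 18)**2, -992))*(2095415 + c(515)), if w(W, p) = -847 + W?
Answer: -662016189195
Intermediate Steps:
X(x, Z) = -2
c(A) = -2*A**2 (c(A) = (-2*A)*A = -2*A**2)
(-422180 + w((16 - 18)**2, -992))*(2095415 + c(515)) = (-422180 + (-847 + (16 - 18)**2))*(2095415 - 2*515**2) = (-422180 + (-847 + (-2)**2))*(2095415 - 2*265225) = (-422180 + (-847 + 4))*(2095415 - 530450) = (-422180 - 843)*1564965 = -423023*1564965 = -662016189195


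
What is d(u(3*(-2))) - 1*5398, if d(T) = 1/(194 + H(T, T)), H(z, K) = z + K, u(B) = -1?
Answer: -1036415/192 ≈ -5398.0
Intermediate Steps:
H(z, K) = K + z
d(T) = 1/(194 + 2*T) (d(T) = 1/(194 + (T + T)) = 1/(194 + 2*T))
d(u(3*(-2))) - 1*5398 = 1/(2*(97 - 1)) - 1*5398 = (1/2)/96 - 5398 = (1/2)*(1/96) - 5398 = 1/192 - 5398 = -1036415/192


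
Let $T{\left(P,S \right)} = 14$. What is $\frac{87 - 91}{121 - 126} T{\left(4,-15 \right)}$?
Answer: $\frac{56}{5} \approx 11.2$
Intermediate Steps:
$\frac{87 - 91}{121 - 126} T{\left(4,-15 \right)} = \frac{87 - 91}{121 - 126} \cdot 14 = - \frac{4}{-5} \cdot 14 = \left(-4\right) \left(- \frac{1}{5}\right) 14 = \frac{4}{5} \cdot 14 = \frac{56}{5}$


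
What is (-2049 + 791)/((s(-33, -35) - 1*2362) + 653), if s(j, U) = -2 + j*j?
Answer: 629/311 ≈ 2.0225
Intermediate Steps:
s(j, U) = -2 + j**2
(-2049 + 791)/((s(-33, -35) - 1*2362) + 653) = (-2049 + 791)/(((-2 + (-33)**2) - 1*2362) + 653) = -1258/(((-2 + 1089) - 2362) + 653) = -1258/((1087 - 2362) + 653) = -1258/(-1275 + 653) = -1258/(-622) = -1258*(-1/622) = 629/311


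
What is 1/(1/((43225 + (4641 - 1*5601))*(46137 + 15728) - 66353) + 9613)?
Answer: 2614657872/25134706123537 ≈ 0.00010403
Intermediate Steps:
1/(1/((43225 + (4641 - 1*5601))*(46137 + 15728) - 66353) + 9613) = 1/(1/((43225 + (4641 - 5601))*61865 - 66353) + 9613) = 1/(1/((43225 - 960)*61865 - 66353) + 9613) = 1/(1/(42265*61865 - 66353) + 9613) = 1/(1/(2614724225 - 66353) + 9613) = 1/(1/2614657872 + 9613) = 1/(25134706123537/2614657872) = 2614657872/25134706123537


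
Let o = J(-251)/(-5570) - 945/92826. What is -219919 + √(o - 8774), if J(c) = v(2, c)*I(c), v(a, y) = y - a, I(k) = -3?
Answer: -219919 + 2*I*√5586046291908995/1595805 ≈ -2.1992e+5 + 93.67*I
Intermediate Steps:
J(c) = 6 - 3*c (J(c) = (c - 1*2)*(-3) = (c - 2)*(-3) = (-2 + c)*(-3) = 6 - 3*c)
o = -701098/4787415 (o = (6 - 3*(-251))/(-5570) - 945/92826 = (6 + 753)*(-1/5570) - 945*1/92826 = 759*(-1/5570) - 35/3438 = -759/5570 - 35/3438 = -701098/4787415 ≈ -0.14645)
-219919 + √(o - 8774) = -219919 + √(-701098/4787415 - 8774) = -219919 + √(-42005480308/4787415) = -219919 + 2*I*√5586046291908995/1595805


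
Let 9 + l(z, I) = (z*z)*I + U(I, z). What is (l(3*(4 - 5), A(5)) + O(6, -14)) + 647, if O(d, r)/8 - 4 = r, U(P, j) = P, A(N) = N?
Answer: 608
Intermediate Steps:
O(d, r) = 32 + 8*r
l(z, I) = -9 + I + I*z**2 (l(z, I) = -9 + ((z*z)*I + I) = -9 + (z**2*I + I) = -9 + (I*z**2 + I) = -9 + (I + I*z**2) = -9 + I + I*z**2)
(l(3*(4 - 5), A(5)) + O(6, -14)) + 647 = ((-9 + 5 + 5*(3*(4 - 5))**2) + (32 + 8*(-14))) + 647 = ((-9 + 5 + 5*(3*(-1))**2) + (32 - 112)) + 647 = ((-9 + 5 + 5*(-3)**2) - 80) + 647 = ((-9 + 5 + 5*9) - 80) + 647 = ((-9 + 5 + 45) - 80) + 647 = (41 - 80) + 647 = -39 + 647 = 608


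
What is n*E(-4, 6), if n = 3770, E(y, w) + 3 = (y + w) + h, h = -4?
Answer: -18850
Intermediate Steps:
E(y, w) = -7 + w + y (E(y, w) = -3 + ((y + w) - 4) = -3 + ((w + y) - 4) = -3 + (-4 + w + y) = -7 + w + y)
n*E(-4, 6) = 3770*(-7 + 6 - 4) = 3770*(-5) = -18850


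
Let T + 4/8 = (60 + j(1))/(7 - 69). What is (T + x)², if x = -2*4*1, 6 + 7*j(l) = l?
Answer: 4210704/47089 ≈ 89.420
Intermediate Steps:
j(l) = -6/7 + l/7
x = -8 (x = -8*1 = -8)
T = -316/217 (T = -½ + (60 + (-6/7 + (⅐)*1))/(7 - 69) = -½ + (60 + (-6/7 + ⅐))/(-62) = -½ + (60 - 5/7)*(-1/62) = -½ + (415/7)*(-1/62) = -½ - 415/434 = -316/217 ≈ -1.4562)
(T + x)² = (-316/217 - 8)² = (-2052/217)² = 4210704/47089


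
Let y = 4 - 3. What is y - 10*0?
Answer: 1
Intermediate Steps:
y = 1
y - 10*0 = 1 - 10*0 = 1 + 0 = 1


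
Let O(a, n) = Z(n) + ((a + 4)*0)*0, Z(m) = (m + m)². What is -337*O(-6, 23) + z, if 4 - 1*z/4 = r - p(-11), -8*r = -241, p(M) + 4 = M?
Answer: -1426513/2 ≈ -7.1326e+5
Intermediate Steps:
p(M) = -4 + M
Z(m) = 4*m² (Z(m) = (2*m)² = 4*m²)
r = 241/8 (r = -⅛*(-241) = 241/8 ≈ 30.125)
O(a, n) = 4*n² (O(a, n) = 4*n² + ((a + 4)*0)*0 = 4*n² + ((4 + a)*0)*0 = 4*n² + 0*0 = 4*n² + 0 = 4*n²)
z = -329/2 (z = 16 - 4*(241/8 - (-4 - 11)) = 16 - 4*(241/8 - 1*(-15)) = 16 - 4*(241/8 + 15) = 16 - 4*361/8 = 16 - 361/2 = -329/2 ≈ -164.50)
-337*O(-6, 23) + z = -1348*23² - 329/2 = -1348*529 - 329/2 = -337*2116 - 329/2 = -713092 - 329/2 = -1426513/2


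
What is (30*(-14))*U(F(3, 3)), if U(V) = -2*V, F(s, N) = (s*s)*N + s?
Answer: 25200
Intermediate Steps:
F(s, N) = s + N*s² (F(s, N) = s²*N + s = N*s² + s = s + N*s²)
(30*(-14))*U(F(3, 3)) = (30*(-14))*(-6*(1 + 3*3)) = -(-840)*3*(1 + 9) = -(-840)*3*10 = -(-840)*30 = -420*(-60) = 25200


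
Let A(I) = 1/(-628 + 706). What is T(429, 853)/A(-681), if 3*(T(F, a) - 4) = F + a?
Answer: 33644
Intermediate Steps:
A(I) = 1/78
T(F, a) = 4 + F/3 + a/3 (T(F, a) = 4 + (F + a)/3 = 4 + (F/3 + a/3) = 4 + F/3 + a/3)
T(429, 853)/A(-681) = (4 + (⅓)*429 + (⅓)*853)/(1/78) = (4 + 143 + 853/3)*78 = (1294/3)*78 = 33644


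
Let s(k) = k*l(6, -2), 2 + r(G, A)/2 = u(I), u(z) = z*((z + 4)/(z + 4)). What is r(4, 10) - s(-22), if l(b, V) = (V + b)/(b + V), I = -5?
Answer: 8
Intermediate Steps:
u(z) = z (u(z) = z*((4 + z)/(4 + z)) = z*1 = z)
r(G, A) = -14 (r(G, A) = -4 + 2*(-5) = -4 - 10 = -14)
l(b, V) = 1 (l(b, V) = (V + b)/(V + b) = 1)
s(k) = k (s(k) = k*1 = k)
r(4, 10) - s(-22) = -14 - 1*(-22) = -14 + 22 = 8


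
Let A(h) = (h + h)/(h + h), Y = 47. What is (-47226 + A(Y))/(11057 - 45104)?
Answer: 47225/34047 ≈ 1.3871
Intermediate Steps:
A(h) = 1 (A(h) = (2*h)/((2*h)) = (2*h)*(1/(2*h)) = 1)
(-47226 + A(Y))/(11057 - 45104) = (-47226 + 1)/(11057 - 45104) = -47225/(-34047) = -47225*(-1/34047) = 47225/34047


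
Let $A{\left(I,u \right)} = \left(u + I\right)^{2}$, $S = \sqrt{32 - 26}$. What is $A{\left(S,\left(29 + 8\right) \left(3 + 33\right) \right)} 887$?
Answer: $1573742010 + 2362968 \sqrt{6} \approx 1.5795 \cdot 10^{9}$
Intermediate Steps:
$S = \sqrt{6} \approx 2.4495$
$A{\left(I,u \right)} = \left(I + u\right)^{2}$
$A{\left(S,\left(29 + 8\right) \left(3 + 33\right) \right)} 887 = \left(\sqrt{6} + \left(29 + 8\right) \left(3 + 33\right)\right)^{2} \cdot 887 = \left(\sqrt{6} + 37 \cdot 36\right)^{2} \cdot 887 = \left(\sqrt{6} + 1332\right)^{2} \cdot 887 = \left(1332 + \sqrt{6}\right)^{2} \cdot 887 = 887 \left(1332 + \sqrt{6}\right)^{2}$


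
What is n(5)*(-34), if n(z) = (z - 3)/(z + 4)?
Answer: -68/9 ≈ -7.5556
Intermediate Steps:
n(z) = (-3 + z)/(4 + z)
n(5)*(-34) = ((-3 + 5)/(4 + 5))*(-34) = (2/9)*(-34) = -68/9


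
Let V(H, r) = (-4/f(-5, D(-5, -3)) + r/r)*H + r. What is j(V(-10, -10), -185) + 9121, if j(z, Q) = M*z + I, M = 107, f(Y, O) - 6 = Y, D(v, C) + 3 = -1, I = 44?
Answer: 11305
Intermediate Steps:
D(v, C) = -4 (D(v, C) = -3 - 1 = -4)
f(Y, O) = 6 + Y
V(H, r) = r - 3*H (V(H, r) = (-4/(6 - 5) + r/r)*H + r = (-4/1 + 1)*H + r = (-4*1 + 1)*H + r = (-4 + 1)*H + r = -3*H + r = r - 3*H)
j(z, Q) = 44 + 107*z (j(z, Q) = 107*z + 44 = 44 + 107*z)
j(V(-10, -10), -185) + 9121 = (44 + 107*(-10 - 3*(-10))) + 9121 = (44 + 107*(-10 + 30)) + 9121 = (44 + 107*20) + 9121 = (44 + 2140) + 9121 = 2184 + 9121 = 11305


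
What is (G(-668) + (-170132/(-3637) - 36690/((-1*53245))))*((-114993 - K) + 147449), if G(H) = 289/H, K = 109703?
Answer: -93999875555117925/25871915884 ≈ -3.6333e+6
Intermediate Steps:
(G(-668) + (-170132/(-3637) - 36690/((-1*53245))))*((-114993 - K) + 147449) = (289/(-668) + (-170132/(-3637) - 36690/((-1*53245))))*((-114993 - 1*109703) + 147449) = (289*(-1/668) + (-170132*(-1/3637) - 36690/(-53245)))*((-114993 - 109703) + 147449) = (-289/668 + (170132/3637 - 36690*(-1/53245)))*(-224696 + 147449) = (-289/668 + (170132/3637 + 7338/10649))*(-77247) = (-289/668 + 1838423974/38730413)*(-77247) = (1216874125275/25871915884)*(-77247) = -93999875555117925/25871915884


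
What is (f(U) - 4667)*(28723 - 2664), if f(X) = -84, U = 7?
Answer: -123806309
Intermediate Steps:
(f(U) - 4667)*(28723 - 2664) = (-84 - 4667)*(28723 - 2664) = -4751*26059 = -123806309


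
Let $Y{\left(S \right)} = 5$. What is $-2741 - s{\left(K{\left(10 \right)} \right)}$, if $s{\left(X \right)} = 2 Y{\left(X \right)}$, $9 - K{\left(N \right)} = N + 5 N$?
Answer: $-2751$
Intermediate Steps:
$K{\left(N \right)} = 9 - 6 N$ ($K{\left(N \right)} = 9 - \left(N + 5 N\right) = 9 - 6 N$)
$s{\left(X \right)} = 10$ ($s{\left(X \right)} = 2 \cdot 5 = 10$)
$-2741 - s{\left(K{\left(10 \right)} \right)} = -2741 - 10 = -2751$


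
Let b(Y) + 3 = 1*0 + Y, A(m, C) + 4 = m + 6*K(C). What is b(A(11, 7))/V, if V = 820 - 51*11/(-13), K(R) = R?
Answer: 598/11221 ≈ 0.053293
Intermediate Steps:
A(m, C) = -4 + m + 6*C (A(m, C) = -4 + (m + 6*C) = -4 + m + 6*C)
b(Y) = -3 + Y (b(Y) = -3 + (1*0 + Y) = -3 + (0 + Y) = -3 + Y)
V = 11221/13 (V = 820 - 51*11*(-1/13) = 820 - 51*(-11)/13 = 820 - 1*(-561/13) = 820 + 561/13 = 11221/13 ≈ 863.15)
b(A(11, 7))/V = (-3 + (-4 + 11 + 6*7))/(11221/13) = (-3 + (-4 + 11 + 42))*(13/11221) = (-3 + 49)*(13/11221) = 46*(13/11221) = 598/11221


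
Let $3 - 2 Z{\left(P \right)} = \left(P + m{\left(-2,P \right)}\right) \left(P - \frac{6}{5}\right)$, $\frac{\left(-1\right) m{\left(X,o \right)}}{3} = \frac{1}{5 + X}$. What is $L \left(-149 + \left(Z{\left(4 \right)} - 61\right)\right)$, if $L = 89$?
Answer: $- \frac{189303}{10} \approx -18930.0$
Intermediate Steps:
$m{\left(X,o \right)} = - \frac{3}{5 + X}$
$Z{\left(P \right)} = \frac{3}{2} - \frac{\left(-1 + P\right) \left(- \frac{6}{5} + P\right)}{2}$ ($Z{\left(P \right)} = \frac{3}{2} - \frac{\left(P - \frac{3}{5 - 2}\right) \left(P - \frac{6}{5}\right)}{2} = \frac{3}{2} - \frac{\left(P - \frac{3}{3}\right) \left(P - \frac{6}{5}\right)}{2} = \frac{3}{2} - \frac{\left(P - 1\right) \left(P - \frac{6}{5}\right)}{2} = \frac{3}{2} - \frac{\left(P - 1\right) \left(- \frac{6}{5} + P\right)}{2} = \frac{3}{2} - \frac{\left(-1 + P\right) \left(- \frac{6}{5} + P\right)}{2}$)
$L \left(-149 + \left(Z{\left(4 \right)} - 61\right)\right) = 89 \left(-149 + \left(\left(\frac{9}{10} - \frac{4^{2}}{2} + \frac{11}{10} \cdot 4\right) - 61\right)\right) = 89 \left(-149 + \left(\left(\frac{9}{10} - 8 + \frac{22}{5}\right) - 61\right)\right) = 89 \left(-149 - \frac{637}{10}\right) = 89 \left(- \frac{2127}{10}\right) = - \frac{189303}{10}$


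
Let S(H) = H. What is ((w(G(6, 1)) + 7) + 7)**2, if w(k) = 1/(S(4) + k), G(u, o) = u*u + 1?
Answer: 330625/1681 ≈ 196.68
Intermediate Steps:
G(u, o) = 1 + u**2 (G(u, o) = u**2 + 1 = 1 + u**2)
w(k) = 1/(4 + k)
((w(G(6, 1)) + 7) + 7)**2 = ((1/(4 + (1 + 6**2)) + 7) + 7)**2 = ((1/(4 + (1 + 36)) + 7) + 7)**2 = ((1/(4 + 37) + 7) + 7)**2 = ((1/41 + 7) + 7)**2 = (288/41 + 7)**2 = (575/41)**2 = 330625/1681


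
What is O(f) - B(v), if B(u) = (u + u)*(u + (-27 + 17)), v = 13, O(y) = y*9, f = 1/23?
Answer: -1785/23 ≈ -77.609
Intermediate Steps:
f = 1/23 ≈ 0.043478
O(y) = 9*y
B(u) = 2*u*(-10 + u) (B(u) = (2*u)*(u - 10) = (2*u)*(-10 + u) = 2*u*(-10 + u))
O(f) - B(v) = 9*(1/23) - 2*13*(-10 + 13) = 9/23 - 2*13*3 = 9/23 - 1*78 = 9/23 - 78 = -1785/23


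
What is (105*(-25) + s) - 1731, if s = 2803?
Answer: -1553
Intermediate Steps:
(105*(-25) + s) - 1731 = (105*(-25) + 2803) - 1731 = (-2625 + 2803) - 1731 = 178 - 1731 = -1553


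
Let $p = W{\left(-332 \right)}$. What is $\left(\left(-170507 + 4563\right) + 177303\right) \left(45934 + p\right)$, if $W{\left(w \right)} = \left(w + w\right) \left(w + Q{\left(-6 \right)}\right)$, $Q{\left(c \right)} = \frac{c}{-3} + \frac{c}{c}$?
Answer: $3003206010$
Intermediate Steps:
$Q{\left(c \right)} = 1 - \frac{c}{3}$ ($Q{\left(c \right)} = c \left(- \frac{1}{3}\right) + 1 = - \frac{c}{3} + 1 = 1 - \frac{c}{3}$)
$W{\left(w \right)} = 2 w \left(3 + w\right)$ ($W{\left(w \right)} = \left(w + w\right) \left(w + \left(1 - -2\right)\right) = 2 w \left(w + \left(1 + 2\right)\right) = 2 w \left(w + 3\right) = 2 w \left(3 + w\right)$)
$p = 218456$ ($p = 2 \left(-332\right) \left(3 - 332\right) = 2 \left(-332\right) \left(-329\right) = 218456$)
$\left(\left(-170507 + 4563\right) + 177303\right) \left(45934 + p\right) = \left(\left(-170507 + 4563\right) + 177303\right) \left(45934 + 218456\right) = \left(-165944 + 177303\right) 264390 = 11359 \cdot 264390 = 3003206010$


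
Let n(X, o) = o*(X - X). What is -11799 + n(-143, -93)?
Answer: -11799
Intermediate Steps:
n(X, o) = 0 (n(X, o) = o*0 = 0)
-11799 + n(-143, -93) = -11799 + 0 = -11799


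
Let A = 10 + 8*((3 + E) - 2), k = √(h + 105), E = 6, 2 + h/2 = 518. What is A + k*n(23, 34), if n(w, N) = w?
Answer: 66 + 23*√1137 ≈ 841.55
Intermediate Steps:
h = 1032 (h = -4 + 2*518 = -4 + 1036 = 1032)
k = √1137 (k = √(1032 + 105) = √1137 ≈ 33.719)
A = 66 (A = 10 + 8*((3 + 6) - 2) = 10 + 8*(9 - 2) = 10 + 8*7 = 10 + 56 = 66)
A + k*n(23, 34) = 66 + √1137*23 = 66 + 23*√1137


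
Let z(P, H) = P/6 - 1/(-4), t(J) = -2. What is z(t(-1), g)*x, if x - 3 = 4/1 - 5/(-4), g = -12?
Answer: -11/16 ≈ -0.68750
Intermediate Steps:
z(P, H) = ¼ + P/6 (z(P, H) = P*(⅙) - 1*(-¼) = P/6 + ¼ = ¼ + P/6)
x = 33/4 (x = 3 + (4/1 - 5/(-4)) = 3 + (4*1 - 5*(-¼)) = 3 + (4 + 5/4) = 3 + 21/4 = 33/4 ≈ 8.2500)
z(t(-1), g)*x = (¼ + (⅙)*(-2))*(33/4) = (¼ - ⅓)*(33/4) = -1/12*33/4 = -11/16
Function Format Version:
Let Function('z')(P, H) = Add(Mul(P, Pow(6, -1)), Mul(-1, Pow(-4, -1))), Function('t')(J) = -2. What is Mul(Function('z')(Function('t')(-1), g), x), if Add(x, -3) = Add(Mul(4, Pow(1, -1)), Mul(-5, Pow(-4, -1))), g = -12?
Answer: Rational(-11, 16) ≈ -0.68750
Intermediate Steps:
Function('z')(P, H) = Add(Rational(1, 4), Mul(Rational(1, 6), P)) (Function('z')(P, H) = Add(Mul(P, Rational(1, 6)), Mul(-1, Rational(-1, 4))) = Add(Mul(Rational(1, 6), P), Rational(1, 4)) = Add(Rational(1, 4), Mul(Rational(1, 6), P)))
x = Rational(33, 4) (x = Add(3, Add(Mul(4, Pow(1, -1)), Mul(-5, Pow(-4, -1)))) = Add(3, Add(Mul(4, 1), Mul(-5, Rational(-1, 4)))) = Add(3, Add(4, Rational(5, 4))) = Add(3, Rational(21, 4)) = Rational(33, 4) ≈ 8.2500)
Mul(Function('z')(Function('t')(-1), g), x) = Mul(Add(Rational(1, 4), Mul(Rational(1, 6), -2)), Rational(33, 4)) = Mul(Add(Rational(1, 4), Rational(-1, 3)), Rational(33, 4)) = Mul(Rational(-1, 12), Rational(33, 4)) = Rational(-11, 16)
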